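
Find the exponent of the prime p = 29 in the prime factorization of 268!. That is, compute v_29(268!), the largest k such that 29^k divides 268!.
v_29(268!) = 9

Legendre's formula: v_p(n!) = Σ_{k ≥ 1} ⌊n / p^k⌋. For p = 29, n = 268, the terms are:
  ⌊268/29^1⌋ = ⌊268/29⌋ = 9
(the next term ⌊268/29^2⌋ = 0, terminating the sum). Summing: v_29(268!) = 9 = 9.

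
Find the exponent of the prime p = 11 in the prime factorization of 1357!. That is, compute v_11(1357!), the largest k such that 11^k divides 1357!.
v_11(1357!) = 135

Legendre's formula: v_p(n!) = Σ_{k ≥ 1} ⌊n / p^k⌋. For p = 11, n = 1357, the terms are:
  ⌊1357/11^1⌋ = ⌊1357/11⌋ = 123
  ⌊1357/11^2⌋ = ⌊1357/121⌋ = 11
  ⌊1357/11^3⌋ = ⌊1357/1331⌋ = 1
(the next term ⌊1357/11^4⌋ = 0, terminating the sum). Summing: v_11(1357!) = 123 + 11 + 1 = 135.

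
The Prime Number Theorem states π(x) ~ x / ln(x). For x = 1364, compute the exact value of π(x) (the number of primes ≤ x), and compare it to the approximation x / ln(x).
π(1364) = 218;  x/ln(x) ≈ 188.97;  relative error ≈ 13.32%.

Directly count primes up to 1364: π(1364) = 218. The PNT approximation gives 1364/ln(1364) ≈ 1364/7.21818 ≈ 188.97. Relative error (π(x) − x/ln(x)) / π(x) ≈ 13.32%; the approximation is known to undercount slightly (Li(x) is a better estimate).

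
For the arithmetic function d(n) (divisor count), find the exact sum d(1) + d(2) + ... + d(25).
Σ_{n ≤ 25} d(n) = 87

Compute d(n) for each 1 ≤ n ≤ 25: d(1) = 1, d(2) = 2, d(3) = 2, d(4) = 3, d(5) = 2, d(6) = 4, d(7) = 2, d(8) = 4, d(9) = 3, d(10) = 4, d(11) = 2, d(12) = 6, d(13) = 2, d(14) = 4, d(15) = 4, d(16) = 5, d(17) = 2, d(18) = 6, d(19) = 2, d(20) = 6, d(21) = 4, d(22) = 4, d(23) = 2, d(24) = 8, d(25) = 3. Summing all 25 values: 87. (Dirichlet's divisor formula: Σ_{n ≤ x} d(n) = x ln(x) + (2γ − 1) x + O(√x). For x = 25, the asymptotic estimate is ≈ 84.33.)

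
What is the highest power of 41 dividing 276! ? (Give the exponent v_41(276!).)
v_41(276!) = 6

Legendre's formula: v_p(n!) = Σ_{k ≥ 1} ⌊n / p^k⌋. For p = 41, n = 276, the terms are:
  ⌊276/41^1⌋ = ⌊276/41⌋ = 6
(the next term ⌊276/41^2⌋ = 0, terminating the sum). Summing: v_41(276!) = 6 = 6.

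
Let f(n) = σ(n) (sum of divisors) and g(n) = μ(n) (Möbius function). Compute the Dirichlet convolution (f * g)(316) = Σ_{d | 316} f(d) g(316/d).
(σ * μ)(316) = 316

Divisors of 316: [1, 2, 4, 79, 158, 316]. For each d | 316:
  d = 1: σ(1) · μ(316/1) = 1 · 0 = 0
  d = 2: σ(2) · μ(316/2) = 3 · 1 = 3
  d = 4: σ(4) · μ(316/4) = 7 · -1 = -7
  d = 79: σ(79) · μ(316/79) = 80 · 0 = 0
  d = 158: σ(158) · μ(316/158) = 240 · -1 = -240
  d = 316: σ(316) · μ(316/316) = 560 · 1 = 560
Summing: (σ * μ)(316) = 0 + 3 + -7 + 0 + -240 + 560 = 316.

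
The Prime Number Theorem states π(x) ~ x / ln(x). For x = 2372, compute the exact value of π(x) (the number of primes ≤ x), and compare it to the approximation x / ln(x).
π(2372) = 351;  x/ln(x) ≈ 305.22;  relative error ≈ 13.04%.

Directly count primes up to 2372: π(2372) = 351. The PNT approximation gives 2372/ln(2372) ≈ 2372/7.77149 ≈ 305.22. Relative error (π(x) − x/ln(x)) / π(x) ≈ 13.04%; the approximation is known to undercount slightly (Li(x) is a better estimate).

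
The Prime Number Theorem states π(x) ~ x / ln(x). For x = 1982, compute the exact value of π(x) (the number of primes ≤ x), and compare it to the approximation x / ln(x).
π(1982) = 299;  x/ln(x) ≈ 261.07;  relative error ≈ 12.69%.

Directly count primes up to 1982: π(1982) = 299. The PNT approximation gives 1982/ln(1982) ≈ 1982/7.59186 ≈ 261.07. Relative error (π(x) − x/ln(x)) / π(x) ≈ 12.69%; the approximation is known to undercount slightly (Li(x) is a better estimate).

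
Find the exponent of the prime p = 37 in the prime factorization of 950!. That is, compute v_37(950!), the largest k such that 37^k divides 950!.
v_37(950!) = 25

Legendre's formula: v_p(n!) = Σ_{k ≥ 1} ⌊n / p^k⌋. For p = 37, n = 950, the terms are:
  ⌊950/37^1⌋ = ⌊950/37⌋ = 25
(the next term ⌊950/37^2⌋ = 0, terminating the sum). Summing: v_37(950!) = 25 = 25.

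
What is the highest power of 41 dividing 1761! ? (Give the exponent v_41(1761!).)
v_41(1761!) = 43

Legendre's formula: v_p(n!) = Σ_{k ≥ 1} ⌊n / p^k⌋. For p = 41, n = 1761, the terms are:
  ⌊1761/41^1⌋ = ⌊1761/41⌋ = 42
  ⌊1761/41^2⌋ = ⌊1761/1681⌋ = 1
(the next term ⌊1761/41^3⌋ = 0, terminating the sum). Summing: v_41(1761!) = 42 + 1 = 43.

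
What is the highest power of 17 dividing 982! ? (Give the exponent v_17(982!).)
v_17(982!) = 60

Legendre's formula: v_p(n!) = Σ_{k ≥ 1} ⌊n / p^k⌋. For p = 17, n = 982, the terms are:
  ⌊982/17^1⌋ = ⌊982/17⌋ = 57
  ⌊982/17^2⌋ = ⌊982/289⌋ = 3
(the next term ⌊982/17^3⌋ = 0, terminating the sum). Summing: v_17(982!) = 57 + 3 = 60.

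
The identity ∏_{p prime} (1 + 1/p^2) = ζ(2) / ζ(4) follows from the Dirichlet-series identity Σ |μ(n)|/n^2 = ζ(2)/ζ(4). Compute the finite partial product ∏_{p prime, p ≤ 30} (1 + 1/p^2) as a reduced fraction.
∏ = 98543133200000/65309612248881

The primes p ≤ 30 are [2, 3, 5, 7, 11, 13, 17, 19, 23, 29]. For each, (1 + 1/p^2) = (p^2 + 1)/p^2. Multiplying these fractions over p ∈ [2, 3, 5, 7, 11, 13, 17, 19, 23, 29] gives 98543133200000/65309612248881. (In the limit P → ∞ this tends to ζ(2)/ζ(4).)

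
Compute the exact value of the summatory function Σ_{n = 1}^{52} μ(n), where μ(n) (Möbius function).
Σ_{n ≤ 52} μ(n) = -2

Compute μ(n) for each 1 ≤ n ≤ 52: μ(1) = 1, μ(2) = -1, μ(3) = -1, μ(4) = 0, μ(5) = -1, μ(6) = 1, μ(7) = -1, μ(8) = 0, μ(9) = 0, μ(10) = 1, μ(11) = -1, μ(12) = 0, μ(13) = -1, μ(14) = 1, μ(15) = 1, μ(16) = 0, μ(17) = -1, μ(18) = 0, μ(19) = -1, μ(20) = 0, μ(21) = 1, μ(22) = 1, μ(23) = -1, μ(24) = 0, μ(25) = 0, μ(26) = 1, μ(27) = 0, μ(28) = 0, μ(29) = -1, μ(30) = -1, μ(31) = -1, μ(32) = 0, μ(33) = 1, μ(34) = 1, μ(35) = 1, μ(36) = 0, μ(37) = -1, μ(38) = 1, μ(39) = 1, μ(40) = 0, μ(41) = -1, μ(42) = -1, μ(43) = -1, μ(44) = 0, μ(45) = 0, μ(46) = 1, μ(47) = -1, μ(48) = 0, μ(49) = 0, μ(50) = 0, μ(51) = 1, μ(52) = 0. Summing all 52 values: -2. (Mertens function M(x) = Σ_{n ≤ x} μ(n); on average M(x) should be small (PNT ⟺ M(x) = o(x)).)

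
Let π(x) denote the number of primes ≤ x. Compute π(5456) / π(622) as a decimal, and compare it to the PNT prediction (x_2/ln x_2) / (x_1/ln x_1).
π(5456)/π(622) = 721/114 ≈ 6.3246;  PNT prediction ≈ 6.5580.

π(622) = 114 and π(5456) = 721, so π(5456)/π(622) ≈ 6.3246. The PNT-predicted ratio is (5456/ln(5456)) / (622/ln(622)) ≈ 6.5580. The two agree to within a few percent, as expected.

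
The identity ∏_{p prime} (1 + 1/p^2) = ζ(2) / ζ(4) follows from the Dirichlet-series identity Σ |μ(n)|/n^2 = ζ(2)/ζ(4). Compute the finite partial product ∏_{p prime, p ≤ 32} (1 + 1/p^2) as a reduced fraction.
∏ = 7292191856800000/4827887490090357

The primes p ≤ 32 are [2, 3, 5, 7, 11, 13, 17, 19, 23, 29, 31]. For each, (1 + 1/p^2) = (p^2 + 1)/p^2. Multiplying these fractions over p ∈ [2, 3, 5, 7, 11, 13, 17, 19, 23, 29, 31] gives 7292191856800000/4827887490090357. (In the limit P → ∞ this tends to ζ(2)/ζ(4).)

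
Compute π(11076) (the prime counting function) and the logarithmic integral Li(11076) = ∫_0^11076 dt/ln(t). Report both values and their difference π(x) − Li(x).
π(11076) = 1342;  Li(11076) ≈ 1362.31;  π(x) − Li(x) ≈ -20.31.

Direct count of primes ≤ 11076 gives π(11076) = 1342. Numerical evaluation of the logarithmic integral gives Li(11076) ≈ 1362.31. The difference π(x) − Li(x) ≈ -20.31 is typically negative for small/moderate x (Li(x) overestimates), though Littlewood's theorem shows this sign changes infinitely often.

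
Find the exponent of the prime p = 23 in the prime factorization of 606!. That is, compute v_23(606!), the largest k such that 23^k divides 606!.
v_23(606!) = 27

Legendre's formula: v_p(n!) = Σ_{k ≥ 1} ⌊n / p^k⌋. For p = 23, n = 606, the terms are:
  ⌊606/23^1⌋ = ⌊606/23⌋ = 26
  ⌊606/23^2⌋ = ⌊606/529⌋ = 1
(the next term ⌊606/23^3⌋ = 0, terminating the sum). Summing: v_23(606!) = 26 + 1 = 27.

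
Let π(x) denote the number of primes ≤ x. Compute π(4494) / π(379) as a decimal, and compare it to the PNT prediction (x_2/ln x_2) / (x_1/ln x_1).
π(4494)/π(379) = 610/75 ≈ 8.1333;  PNT prediction ≈ 8.3710.

π(379) = 75 and π(4494) = 610, so π(4494)/π(379) ≈ 8.1333. The PNT-predicted ratio is (4494/ln(4494)) / (379/ln(379)) ≈ 8.3710. The two agree to within a few percent, as expected.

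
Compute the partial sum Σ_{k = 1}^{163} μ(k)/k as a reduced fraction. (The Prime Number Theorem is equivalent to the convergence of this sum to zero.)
Σ μ(k)/k = 74505990747655733376890176919471583349281305895342692670863053/5766152219975951659023630035336134306565384015606066319856068810

Values of μ(k) for 1 ≤ k ≤ 163: μ(1) = 1, μ(2) = -1, μ(3) = -1, μ(5) = -1, μ(6) = 1, μ(7) = -1, μ(10) = 1, μ(11) = -1, μ(13) = -1, μ(14) = 1, μ(15) = 1, μ(17) = -1, μ(19) = -1, μ(21) = 1, μ(22) = 1, μ(23) = -1, μ(26) = 1, μ(29) = -1, μ(30) = -1, μ(31) = -1, μ(33) = 1, μ(34) = 1, μ(35) = 1, μ(37) = -1, μ(38) = 1, μ(39) = 1, μ(41) = -1, μ(42) = -1, μ(43) = -1, μ(46) = 1, μ(47) = -1, μ(51) = 1, μ(53) = -1, μ(55) = 1, μ(57) = 1, μ(58) = 1, μ(59) = -1, μ(61) = -1, μ(62) = 1, μ(65) = 1, μ(66) = -1, μ(67) = -1, μ(69) = 1, μ(70) = -1, μ(71) = -1, μ(73) = -1, μ(74) = 1, μ(77) = 1, μ(78) = -1, μ(79) = -1, μ(82) = 1, μ(83) = -1, μ(85) = 1, μ(86) = 1, μ(87) = 1, μ(89) = -1, μ(91) = 1, μ(93) = 1, μ(94) = 1, μ(95) = 1, μ(97) = -1, μ(101) = -1, μ(102) = -1, μ(103) = -1, μ(105) = -1, μ(106) = 1, μ(107) = -1, μ(109) = -1, μ(110) = -1, μ(111) = 1, μ(113) = -1, μ(114) = -1, μ(115) = 1, μ(118) = 1, μ(119) = 1, μ(122) = 1, μ(123) = 1, μ(127) = -1, μ(129) = 1, μ(130) = -1, μ(131) = -1, μ(133) = 1, μ(134) = 1, μ(137) = -1, μ(138) = -1, μ(139) = -1, μ(141) = 1, μ(142) = 1, μ(143) = 1, μ(145) = 1, μ(146) = 1, μ(149) = -1, μ(151) = -1, μ(154) = -1, μ(155) = 1, μ(157) = -1, μ(158) = 1, μ(159) = 1, μ(161) = 1, μ(163) = -1, with μ = 0 on non-squarefree integers. Summing μ(k)/k for k where μ(k) ≠ 0 gives 74505990747655733376890176919471583349281305895342692670863053/5766152219975951659023630035336134306565384015606066319856068810 ≈ 0.0129. (PNT ⟺ this sum → 0 as n → ∞.)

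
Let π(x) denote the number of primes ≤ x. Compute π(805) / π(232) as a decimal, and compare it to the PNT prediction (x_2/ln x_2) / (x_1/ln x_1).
π(805)/π(232) = 139/50 ≈ 2.7800;  PNT prediction ≈ 2.8246.

π(232) = 50 and π(805) = 139, so π(805)/π(232) ≈ 2.7800. The PNT-predicted ratio is (805/ln(805)) / (232/ln(232)) ≈ 2.8246. The two agree to within a few percent, as expected.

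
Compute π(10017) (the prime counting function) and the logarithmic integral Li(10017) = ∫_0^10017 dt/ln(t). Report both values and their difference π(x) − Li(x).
π(10017) = 1231;  Li(10017) ≈ 1247.98;  π(x) − Li(x) ≈ -16.98.

Direct count of primes ≤ 10017 gives π(10017) = 1231. Numerical evaluation of the logarithmic integral gives Li(10017) ≈ 1247.98. The difference π(x) − Li(x) ≈ -16.98 is typically negative for small/moderate x (Li(x) overestimates), though Littlewood's theorem shows this sign changes infinitely often.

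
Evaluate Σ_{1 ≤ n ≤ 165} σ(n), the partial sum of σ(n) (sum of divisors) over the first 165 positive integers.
Σ_{n ≤ 165} σ(n) = 22455

Compute σ(n) for each 1 ≤ n ≤ 165: σ(1) = 1, σ(2) = 3, σ(3) = 4, σ(4) = 7, σ(5) = 6, σ(6) = 12, σ(7) = 8, σ(8) = 15, σ(9) = 13, σ(10) = 18, σ(11) = 12, σ(12) = 28, σ(13) = 14, σ(14) = 24, σ(15) = 24, σ(16) = 31, σ(17) = 18, σ(18) = 39, σ(19) = 20, σ(20) = 42, σ(21) = 32, σ(22) = 36, σ(23) = 24, σ(24) = 60, σ(25) = 31, σ(26) = 42, σ(27) = 40, σ(28) = 56, σ(29) = 30, σ(30) = 72, σ(31) = 32, σ(32) = 63, σ(33) = 48, σ(34) = 54, σ(35) = 48, σ(36) = 91, σ(37) = 38, σ(38) = 60, σ(39) = 56, σ(40) = 90, σ(41) = 42, σ(42) = 96, σ(43) = 44, σ(44) = 84, σ(45) = 78, σ(46) = 72, σ(47) = 48, σ(48) = 124, σ(49) = 57, σ(50) = 93, σ(51) = 72, σ(52) = 98, σ(53) = 54, σ(54) = 120, σ(55) = 72, σ(56) = 120, σ(57) = 80, σ(58) = 90, σ(59) = 60, σ(60) = 168, σ(61) = 62, σ(62) = 96, σ(63) = 104, σ(64) = 127, σ(65) = 84, σ(66) = 144, σ(67) = 68, σ(68) = 126, σ(69) = 96, σ(70) = 144, σ(71) = 72, σ(72) = 195, σ(73) = 74, σ(74) = 114, σ(75) = 124, σ(76) = 140, σ(77) = 96, σ(78) = 168, σ(79) = 80, σ(80) = 186, σ(81) = 121, σ(82) = 126, σ(83) = 84, σ(84) = 224, σ(85) = 108, σ(86) = 132, σ(87) = 120, σ(88) = 180, σ(89) = 90, σ(90) = 234, σ(91) = 112, σ(92) = 168, σ(93) = 128, σ(94) = 144, σ(95) = 120, σ(96) = 252, σ(97) = 98, σ(98) = 171, σ(99) = 156, σ(100) = 217, σ(101) = 102, σ(102) = 216, σ(103) = 104, σ(104) = 210, σ(105) = 192, σ(106) = 162, σ(107) = 108, σ(108) = 280, σ(109) = 110, σ(110) = 216, σ(111) = 152, σ(112) = 248, σ(113) = 114, σ(114) = 240, σ(115) = 144, σ(116) = 210, σ(117) = 182, σ(118) = 180, σ(119) = 144, σ(120) = 360, σ(121) = 133, σ(122) = 186, σ(123) = 168, σ(124) = 224, σ(125) = 156, σ(126) = 312, σ(127) = 128, σ(128) = 255, σ(129) = 176, σ(130) = 252, σ(131) = 132, σ(132) = 336, σ(133) = 160, σ(134) = 204, σ(135) = 240, σ(136) = 270, σ(137) = 138, σ(138) = 288, σ(139) = 140, σ(140) = 336, σ(141) = 192, σ(142) = 216, σ(143) = 168, σ(144) = 403, σ(145) = 180, σ(146) = 222, σ(147) = 228, σ(148) = 266, σ(149) = 150, σ(150) = 372, σ(151) = 152, σ(152) = 300, σ(153) = 234, σ(154) = 288, σ(155) = 192, σ(156) = 392, σ(157) = 158, σ(158) = 240, σ(159) = 216, σ(160) = 378, σ(161) = 192, σ(162) = 363, σ(163) = 164, σ(164) = 294, σ(165) = 288. Summing all 165 values: 22455. (Average order: Σ_{n ≤ x} σ(n) ~ (π²/12) x². For x = 165, (π²/12)·165² ≈ 22391.66.)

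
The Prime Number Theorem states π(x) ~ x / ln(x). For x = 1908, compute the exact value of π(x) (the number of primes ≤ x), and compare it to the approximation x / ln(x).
π(1908) = 292;  x/ln(x) ≈ 252.59;  relative error ≈ 13.50%.

Directly count primes up to 1908: π(1908) = 292. The PNT approximation gives 1908/ln(1908) ≈ 1908/7.55381 ≈ 252.59. Relative error (π(x) − x/ln(x)) / π(x) ≈ 13.50%; the approximation is known to undercount slightly (Li(x) is a better estimate).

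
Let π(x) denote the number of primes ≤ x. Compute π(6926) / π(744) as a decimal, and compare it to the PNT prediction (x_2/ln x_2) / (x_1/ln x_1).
π(6926)/π(744) = 890/132 ≈ 6.7424;  PNT prediction ≈ 6.9606.

π(744) = 132 and π(6926) = 890, so π(6926)/π(744) ≈ 6.7424. The PNT-predicted ratio is (6926/ln(6926)) / (744/ln(744)) ≈ 6.9606. The two agree to within a few percent, as expected.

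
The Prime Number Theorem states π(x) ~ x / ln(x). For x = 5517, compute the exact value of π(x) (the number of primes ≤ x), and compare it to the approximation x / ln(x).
π(5517) = 728;  x/ln(x) ≈ 640.35;  relative error ≈ 12.04%.

Directly count primes up to 5517: π(5517) = 728. The PNT approximation gives 5517/ln(5517) ≈ 5517/8.61559 ≈ 640.35. Relative error (π(x) − x/ln(x)) / π(x) ≈ 12.04%; the approximation is known to undercount slightly (Li(x) is a better estimate).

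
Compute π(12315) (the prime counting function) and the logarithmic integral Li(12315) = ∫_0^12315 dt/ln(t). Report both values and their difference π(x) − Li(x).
π(12315) = 1471;  Li(12315) ≈ 1494.59;  π(x) − Li(x) ≈ -23.59.

Direct count of primes ≤ 12315 gives π(12315) = 1471. Numerical evaluation of the logarithmic integral gives Li(12315) ≈ 1494.59. The difference π(x) − Li(x) ≈ -23.59 is typically negative for small/moderate x (Li(x) overestimates), though Littlewood's theorem shows this sign changes infinitely often.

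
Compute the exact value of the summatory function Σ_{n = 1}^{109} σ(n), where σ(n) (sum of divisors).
Σ_{n ≤ 109} σ(n) = 9783

Compute σ(n) for each 1 ≤ n ≤ 109: σ(1) = 1, σ(2) = 3, σ(3) = 4, σ(4) = 7, σ(5) = 6, σ(6) = 12, σ(7) = 8, σ(8) = 15, σ(9) = 13, σ(10) = 18, σ(11) = 12, σ(12) = 28, σ(13) = 14, σ(14) = 24, σ(15) = 24, σ(16) = 31, σ(17) = 18, σ(18) = 39, σ(19) = 20, σ(20) = 42, σ(21) = 32, σ(22) = 36, σ(23) = 24, σ(24) = 60, σ(25) = 31, σ(26) = 42, σ(27) = 40, σ(28) = 56, σ(29) = 30, σ(30) = 72, σ(31) = 32, σ(32) = 63, σ(33) = 48, σ(34) = 54, σ(35) = 48, σ(36) = 91, σ(37) = 38, σ(38) = 60, σ(39) = 56, σ(40) = 90, σ(41) = 42, σ(42) = 96, σ(43) = 44, σ(44) = 84, σ(45) = 78, σ(46) = 72, σ(47) = 48, σ(48) = 124, σ(49) = 57, σ(50) = 93, σ(51) = 72, σ(52) = 98, σ(53) = 54, σ(54) = 120, σ(55) = 72, σ(56) = 120, σ(57) = 80, σ(58) = 90, σ(59) = 60, σ(60) = 168, σ(61) = 62, σ(62) = 96, σ(63) = 104, σ(64) = 127, σ(65) = 84, σ(66) = 144, σ(67) = 68, σ(68) = 126, σ(69) = 96, σ(70) = 144, σ(71) = 72, σ(72) = 195, σ(73) = 74, σ(74) = 114, σ(75) = 124, σ(76) = 140, σ(77) = 96, σ(78) = 168, σ(79) = 80, σ(80) = 186, σ(81) = 121, σ(82) = 126, σ(83) = 84, σ(84) = 224, σ(85) = 108, σ(86) = 132, σ(87) = 120, σ(88) = 180, σ(89) = 90, σ(90) = 234, σ(91) = 112, σ(92) = 168, σ(93) = 128, σ(94) = 144, σ(95) = 120, σ(96) = 252, σ(97) = 98, σ(98) = 171, σ(99) = 156, σ(100) = 217, σ(101) = 102, σ(102) = 216, σ(103) = 104, σ(104) = 210, σ(105) = 192, σ(106) = 162, σ(107) = 108, σ(108) = 280, σ(109) = 110. Summing all 109 values: 9783. (Average order: Σ_{n ≤ x} σ(n) ~ (π²/12) x². For x = 109, (π²/12)·109² ≈ 9771.73.)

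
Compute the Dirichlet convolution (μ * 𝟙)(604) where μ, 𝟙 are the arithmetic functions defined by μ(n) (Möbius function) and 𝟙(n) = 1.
(μ * 𝟙)(604) = 0

Divisors of 604: [1, 2, 4, 151, 302, 604]. For each d | 604:
  d = 1: μ(1) · 𝟙(604/1) = 1 · 1 = 1
  d = 2: μ(2) · 𝟙(604/2) = -1 · 1 = -1
  d = 4: μ(4) · 𝟙(604/4) = 0 · 1 = 0
  d = 151: μ(151) · 𝟙(604/151) = -1 · 1 = -1
  d = 302: μ(302) · 𝟙(604/302) = 1 · 1 = 1
  d = 604: μ(604) · 𝟙(604/604) = 0 · 1 = 0
Summing: (μ * 𝟙)(604) = 1 + -1 + 0 + -1 + 1 + 0 = 0.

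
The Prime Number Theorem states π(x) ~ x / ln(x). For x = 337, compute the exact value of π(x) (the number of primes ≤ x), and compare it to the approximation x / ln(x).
π(337) = 68;  x/ln(x) ≈ 57.90;  relative error ≈ 14.85%.

Directly count primes up to 337: π(337) = 68. The PNT approximation gives 337/ln(337) ≈ 337/5.82008 ≈ 57.90. Relative error (π(x) − x/ln(x)) / π(x) ≈ 14.85%; the approximation is known to undercount slightly (Li(x) is a better estimate).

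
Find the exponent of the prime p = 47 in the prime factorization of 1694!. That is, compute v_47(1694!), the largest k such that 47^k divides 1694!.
v_47(1694!) = 36

Legendre's formula: v_p(n!) = Σ_{k ≥ 1} ⌊n / p^k⌋. For p = 47, n = 1694, the terms are:
  ⌊1694/47^1⌋ = ⌊1694/47⌋ = 36
(the next term ⌊1694/47^2⌋ = 0, terminating the sum). Summing: v_47(1694!) = 36 = 36.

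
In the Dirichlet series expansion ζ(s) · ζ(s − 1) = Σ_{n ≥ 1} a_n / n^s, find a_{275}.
σ(275) = 372

In the product (Σ m^0/m^s)(Σ k / k^s) = Σ (Σ_{d | n} d) / n^s, the coefficient of 1/n^s is σ(n) = Σ_{d | n} d. For n = 275, divisors are [1, 5, 11, 25, 55, 275]; summing: σ(275) = 372.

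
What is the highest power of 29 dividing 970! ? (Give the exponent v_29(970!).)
v_29(970!) = 34

Legendre's formula: v_p(n!) = Σ_{k ≥ 1} ⌊n / p^k⌋. For p = 29, n = 970, the terms are:
  ⌊970/29^1⌋ = ⌊970/29⌋ = 33
  ⌊970/29^2⌋ = ⌊970/841⌋ = 1
(the next term ⌊970/29^3⌋ = 0, terminating the sum). Summing: v_29(970!) = 33 + 1 = 34.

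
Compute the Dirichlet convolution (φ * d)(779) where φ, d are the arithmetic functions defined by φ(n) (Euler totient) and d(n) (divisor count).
(φ * d)(779) = 840

Divisors of 779: [1, 19, 41, 779]. For each d | 779:
  d = 1: φ(1) · d(779/1) = 1 · 4 = 4
  d = 19: φ(19) · d(779/19) = 18 · 2 = 36
  d = 41: φ(41) · d(779/41) = 40 · 2 = 80
  d = 779: φ(779) · d(779/779) = 720 · 1 = 720
Summing: (φ * d)(779) = 4 + 36 + 80 + 720 = 840.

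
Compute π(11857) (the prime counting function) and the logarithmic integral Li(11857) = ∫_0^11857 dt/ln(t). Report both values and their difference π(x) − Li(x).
π(11857) = 1421;  Li(11857) ≈ 1445.86;  π(x) − Li(x) ≈ -24.86.

Direct count of primes ≤ 11857 gives π(11857) = 1421. Numerical evaluation of the logarithmic integral gives Li(11857) ≈ 1445.86. The difference π(x) − Li(x) ≈ -24.86 is typically negative for small/moderate x (Li(x) overestimates), though Littlewood's theorem shows this sign changes infinitely often.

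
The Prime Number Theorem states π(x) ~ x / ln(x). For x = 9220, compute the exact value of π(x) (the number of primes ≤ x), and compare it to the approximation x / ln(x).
π(9220) = 1142;  x/ln(x) ≈ 1009.95;  relative error ≈ 11.56%.

Directly count primes up to 9220: π(9220) = 1142. The PNT approximation gives 9220/ln(9220) ≈ 9220/9.12913 ≈ 1009.95. Relative error (π(x) − x/ln(x)) / π(x) ≈ 11.56%; the approximation is known to undercount slightly (Li(x) is a better estimate).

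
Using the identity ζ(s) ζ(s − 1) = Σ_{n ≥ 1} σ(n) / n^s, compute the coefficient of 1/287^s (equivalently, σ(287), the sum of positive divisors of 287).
σ(287) = 336

In the product (Σ m^0/m^s)(Σ k / k^s) = Σ (Σ_{d | n} d) / n^s, the coefficient of 1/n^s is σ(n) = Σ_{d | n} d. For n = 287, divisors are [1, 7, 41, 287]; summing: σ(287) = 336.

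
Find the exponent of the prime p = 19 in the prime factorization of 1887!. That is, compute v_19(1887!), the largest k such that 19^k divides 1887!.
v_19(1887!) = 104

Legendre's formula: v_p(n!) = Σ_{k ≥ 1} ⌊n / p^k⌋. For p = 19, n = 1887, the terms are:
  ⌊1887/19^1⌋ = ⌊1887/19⌋ = 99
  ⌊1887/19^2⌋ = ⌊1887/361⌋ = 5
(the next term ⌊1887/19^3⌋ = 0, terminating the sum). Summing: v_19(1887!) = 99 + 5 = 104.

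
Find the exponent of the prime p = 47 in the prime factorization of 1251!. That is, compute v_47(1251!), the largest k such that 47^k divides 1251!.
v_47(1251!) = 26

Legendre's formula: v_p(n!) = Σ_{k ≥ 1} ⌊n / p^k⌋. For p = 47, n = 1251, the terms are:
  ⌊1251/47^1⌋ = ⌊1251/47⌋ = 26
(the next term ⌊1251/47^2⌋ = 0, terminating the sum). Summing: v_47(1251!) = 26 = 26.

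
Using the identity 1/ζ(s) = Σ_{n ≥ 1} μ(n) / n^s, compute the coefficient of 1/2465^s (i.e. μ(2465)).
μ(2465) = -1

Factor n = 2465 = 5 · 17 · 29. μ(n) = 0 if any exponent ≥ 2 (not squarefree); otherwise μ(n) = (−1)^{ω(n)} where ω(n) is the number of distinct prime factors. Applying: μ(2465) = -1.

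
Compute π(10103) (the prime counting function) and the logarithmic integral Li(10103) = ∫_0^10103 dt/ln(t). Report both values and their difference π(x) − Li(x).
π(10103) = 1241;  Li(10103) ≈ 1257.31;  π(x) − Li(x) ≈ -16.31.

Direct count of primes ≤ 10103 gives π(10103) = 1241. Numerical evaluation of the logarithmic integral gives Li(10103) ≈ 1257.31. The difference π(x) − Li(x) ≈ -16.31 is typically negative for small/moderate x (Li(x) overestimates), though Littlewood's theorem shows this sign changes infinitely often.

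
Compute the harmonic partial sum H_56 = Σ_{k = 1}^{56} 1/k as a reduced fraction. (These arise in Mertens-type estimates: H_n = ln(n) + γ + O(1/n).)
H_56 = 252476961434436524654789/54749786241679275146400

Direct summation: H_56 = 1 + 1/2 + ... + 1/56. The least common denominator is lcm(1, ..., 56) = 164249358725037825439200; over this denominator the numerator is 164249358725037825439200 + 82124679362518912719600 + 54749786241679275146400 + 41062339681259456359800 + 32849871745007565087840 + 27374893120839637573200 + 23464194103576832205600 + 20531169840629728179900 + 18249928747226425048800 + 16424935872503782543920 + 14931759884094347767200 + 13687446560419818786600 + 12634566055772140418400 + 11732097051788416102800 + 10949957248335855029280 + 10265584920314864089950 + 9661726983825754437600 + 9124964373613212524400 + 8644703090791464496800 + 8212467936251891271960 + 7821398034525610735200 + 7465879942047173883600 + 7141276466305992410400 + 6843723280209909393300 + 6569974349001513017568 + 6317283027886070209200 + 6083309582408808349600 + 5866048525894208051400 + 5663770990518545704800 + 5474978624167927514640 + 5298366410485091143200 + 5132792460157432044975 + 4977253294698115922400 + 4830863491912877218800 + 4692838820715366441120 + 4562482186806606262200 + 4439171857433454741600 + 4322351545395732248400 + 4211522018590713472800 + 4106233968125945635980 + 4006081920122873791200 + 3910699017262805367600 + 3819752528489251754400 + 3732939971023586941800 + 3649985749445285009760 + 3570638233152996205200 + 3494667206915698413600 + 3421861640104954696650 + 3352027729082404600800 + 3284987174500756508784 + 3220575661275251479200 + 3158641513943035104600 + 3099044504245996706400 + 3041654791204404174800 + 2986351976818869553440 + 2933024262947104025700 = 757430884303309573964367, so H_56 = 757430884303309573964367/164249358725037825439200; reducing by gcd(757430884303309573964367, 164249358725037825439200) = 3 gives 252476961434436524654789/54749786241679275146400 ≈ 4.61147. (The PNT-adjacent estimate ln(56) + γ ≈ 4.60257 matches within O(1/n).)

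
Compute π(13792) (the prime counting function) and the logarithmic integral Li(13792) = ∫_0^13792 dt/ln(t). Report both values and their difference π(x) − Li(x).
π(13792) = 1631;  Li(13792) ≈ 1650.45;  π(x) − Li(x) ≈ -19.45.

Direct count of primes ≤ 13792 gives π(13792) = 1631. Numerical evaluation of the logarithmic integral gives Li(13792) ≈ 1650.45. The difference π(x) − Li(x) ≈ -19.45 is typically negative for small/moderate x (Li(x) overestimates), though Littlewood's theorem shows this sign changes infinitely often.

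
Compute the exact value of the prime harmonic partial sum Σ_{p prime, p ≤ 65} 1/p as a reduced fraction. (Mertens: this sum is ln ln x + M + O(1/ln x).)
Σ 1/p = 201015517717077830328949/117288381359406970983270

π(65) = 18, so the primes ≤ 65 are [2, 3, 5, 7, 11, 13, 17, 19, 23, 29, 31, 37, 41, 43, 47, 53, 59, 61]. Summing 1/p over these primes: 201015517717077830328949/117288381359406970983270 ≈ 1.7139. Mertens estimate ln ln(65) + 0.2615 ≈ 1.6905.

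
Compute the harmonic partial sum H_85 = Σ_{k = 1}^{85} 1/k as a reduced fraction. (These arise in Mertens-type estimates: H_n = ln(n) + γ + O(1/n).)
H_85 = 3689819414629973415931738804725211919/734184632222154704090370027645633600

Direct summation: H_85 = 1 + 1/2 + ... + 1/85. The least common denominator is lcm(1, ..., 85) = 8076030954443701744994070304101969600; over this denominator the numerator is 8076030954443701744994070304101969600 + 4038015477221850872497035152050984800 + 2692010318147900581664690101367323200 + 2019007738610925436248517576025492400 + 1615206190888740348998814060820393920 + 1346005159073950290832345050683661600 + 1153718707777671677856295757728852800 + 1009503869305462718124258788012746200 + 897336772715966860554896700455774400 + 807603095444370174499407030410196960 + 734184632222154704090370027645633600 + 673002579536975145416172525341830800 + 621233150341823211153390023392459200 + 576859353888835838928147878864426400 + 538402063629580116332938020273464640 + 504751934652731359062129394006373100 + 475060644379041279117298253182468800 + 448668386357983430277448350227887200 + 425054260760194828683898437057998400 + 403801547722185087249703515205098480 + 384572902592557225952098585909617600 + 367092316111077352045185013822816800 + 351131780627987032391046534960955200 + 336501289768487572708086262670915400 + 323041238177748069799762812164078784 + 310616575170911605576695011696229600 + 299112257571988953518298900151924800 + 288429676944417919464073939432213200 + 278483826015300060172209320831102400 + 269201031814790058166469010136732320 + 260517127562700056290131300132321600 + 252375967326365679531064697003186550 + 244728210740718234696790009215211200 + 237530322189520639558649126591234400 + 230743741555534335571259151545770560 + 224334193178991715138724175113943600 + 218271106876856803918758656867620800 + 212527130380097414341949218528999200 + 207077716780607737051130007797486400 + 201900773861092543624851757602549240 + 196976364742529310853513909856145600 + 192286451296278612976049292954808800 + 187814673359155854534745821025627200 + 183546158055538676022592506911408400 + 179467354543193372110979340091154880 + 175565890313993516195523267480477600 + 171830445839227696702001495831956800 + 168250644884243786354043131335457700 + 164816958253953096836613679675550400 + 161520619088874034899881406082039392 + 158353548126347093039099417727489600 + 155308287585455802788347505848114800 + 152377942536673617830076798190603200 + 149556128785994476759149450075962400 + 146836926444430940818074005529126720 + 144214838472208959732036969716106600 + 141684753586731609561299479019332800 + 139241913007650030086104660415551200 + 136881880583791554999899496679694400 + 134600515907395029083234505068366160 + 132393950072847569590066726296753600 + 130258563781350028145065650066160800 + 128190967530852408650699528636539200 + 126187983663182839765532348501593275 + 124246630068364642230678004678491840 + 122364105370359117348395004607605600 + 120537775439458234999911497076148800 + 118765161094760319779324563295617200 + 117043926875995677463682178320318400 + 115371870777767167785629575772885280 + 113746914851319742887240426818337600 + 112167096589495857569362087556971800 + 110630561019776736232795483617835200 + 109135553438428401959379328433810400 + 107680412725916023266587604054692928 + 106263565190048707170974609264499600 + 104883518888879243441481432520804800 + 103538858390303868525565003898743200 + 102228239929667110696127472203822400 + 100950386930546271812425878801274620 + 99704085857329651172766300050641600 + 98488182371264655426756954928072800 + 97301577764381948734868316916891200 + 96143225648139306488024646477404400 + 95012128875808255823459650636493760 = 40588013560929707575249126851977331109, so H_85 = 40588013560929707575249126851977331109/8076030954443701744994070304101969600; reducing by gcd(40588013560929707575249126851977331109, 8076030954443701744994070304101969600) = 11 gives 3689819414629973415931738804725211919/734184632222154704090370027645633600 ≈ 5.02574. (The PNT-adjacent estimate ln(85) + γ ≈ 5.01987 matches within O(1/n).)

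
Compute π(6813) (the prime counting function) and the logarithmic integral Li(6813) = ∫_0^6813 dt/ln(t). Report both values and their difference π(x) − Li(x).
π(6813) = 876;  Li(6813) ≈ 893.18;  π(x) − Li(x) ≈ -17.18.

Direct count of primes ≤ 6813 gives π(6813) = 876. Numerical evaluation of the logarithmic integral gives Li(6813) ≈ 893.18. The difference π(x) − Li(x) ≈ -17.18 is typically negative for small/moderate x (Li(x) overestimates), though Littlewood's theorem shows this sign changes infinitely often.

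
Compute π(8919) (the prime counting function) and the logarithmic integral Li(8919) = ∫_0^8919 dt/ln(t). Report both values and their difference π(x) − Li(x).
π(8919) = 1108;  Li(8919) ≈ 1128.05;  π(x) − Li(x) ≈ -20.05.

Direct count of primes ≤ 8919 gives π(8919) = 1108. Numerical evaluation of the logarithmic integral gives Li(8919) ≈ 1128.05. The difference π(x) − Li(x) ≈ -20.05 is typically negative for small/moderate x (Li(x) overestimates), though Littlewood's theorem shows this sign changes infinitely often.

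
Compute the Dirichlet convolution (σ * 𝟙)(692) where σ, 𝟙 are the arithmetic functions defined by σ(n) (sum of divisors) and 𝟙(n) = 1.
(σ * 𝟙)(692) = 1925

Divisors of 692: [1, 2, 4, 173, 346, 692]. For each d | 692:
  d = 1: σ(1) · 𝟙(692/1) = 1 · 1 = 1
  d = 2: σ(2) · 𝟙(692/2) = 3 · 1 = 3
  d = 4: σ(4) · 𝟙(692/4) = 7 · 1 = 7
  d = 173: σ(173) · 𝟙(692/173) = 174 · 1 = 174
  d = 346: σ(346) · 𝟙(692/346) = 522 · 1 = 522
  d = 692: σ(692) · 𝟙(692/692) = 1218 · 1 = 1218
Summing: (σ * 𝟙)(692) = 1 + 3 + 7 + 174 + 522 + 1218 = 1925.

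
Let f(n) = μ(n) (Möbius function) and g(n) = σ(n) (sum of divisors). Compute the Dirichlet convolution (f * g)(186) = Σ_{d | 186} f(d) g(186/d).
(μ * σ)(186) = 186

Divisors of 186: [1, 2, 3, 6, 31, 62, 93, 186]. For each d | 186:
  d = 1: μ(1) · σ(186/1) = 1 · 384 = 384
  d = 2: μ(2) · σ(186/2) = -1 · 128 = -128
  d = 3: μ(3) · σ(186/3) = -1 · 96 = -96
  d = 6: μ(6) · σ(186/6) = 1 · 32 = 32
  d = 31: μ(31) · σ(186/31) = -1 · 12 = -12
  d = 62: μ(62) · σ(186/62) = 1 · 4 = 4
  d = 93: μ(93) · σ(186/93) = 1 · 3 = 3
  d = 186: μ(186) · σ(186/186) = -1 · 1 = -1
Summing: (μ * σ)(186) = 384 + -128 + -96 + 32 + -12 + 4 + 3 + -1 = 186.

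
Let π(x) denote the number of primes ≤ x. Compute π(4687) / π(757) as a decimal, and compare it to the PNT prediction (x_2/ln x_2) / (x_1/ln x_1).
π(4687)/π(757) = 633/134 ≈ 4.7239;  PNT prediction ≈ 4.8561.

π(757) = 134 and π(4687) = 633, so π(4687)/π(757) ≈ 4.7239. The PNT-predicted ratio is (4687/ln(4687)) / (757/ln(757)) ≈ 4.8561. The two agree to within a few percent, as expected.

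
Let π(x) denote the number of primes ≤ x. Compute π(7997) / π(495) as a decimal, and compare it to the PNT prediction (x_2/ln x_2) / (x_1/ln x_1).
π(7997)/π(495) = 1007/94 ≈ 10.7128;  PNT prediction ≈ 11.1539.

π(495) = 94 and π(7997) = 1007, so π(7997)/π(495) ≈ 10.7128. The PNT-predicted ratio is (7997/ln(7997)) / (495/ln(495)) ≈ 11.1539. The two agree to within a few percent, as expected.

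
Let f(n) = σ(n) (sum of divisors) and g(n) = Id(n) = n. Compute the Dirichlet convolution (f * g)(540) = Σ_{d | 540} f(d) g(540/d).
(σ * Id)(540) = 26554

Divisors of 540: [1, 2, 3, 4, 5, 6, 9, 10, 12, 15, 18, 20, 27, 30, 36, 45, 54, 60, 90, 108, 135, 180, 270, 540]. For each d | 540:
  d = 1: σ(1) · Id(540/1) = 1 · 540 = 540
  d = 2: σ(2) · Id(540/2) = 3 · 270 = 810
  d = 3: σ(3) · Id(540/3) = 4 · 180 = 720
  d = 4: σ(4) · Id(540/4) = 7 · 135 = 945
  d = 5: σ(5) · Id(540/5) = 6 · 108 = 648
  d = 6: σ(6) · Id(540/6) = 12 · 90 = 1080
  d = 9: σ(9) · Id(540/9) = 13 · 60 = 780
  d = 10: σ(10) · Id(540/10) = 18 · 54 = 972
  d = 12: σ(12) · Id(540/12) = 28 · 45 = 1260
  d = 15: σ(15) · Id(540/15) = 24 · 36 = 864
  d = 18: σ(18) · Id(540/18) = 39 · 30 = 1170
  d = 20: σ(20) · Id(540/20) = 42 · 27 = 1134
  d = 27: σ(27) · Id(540/27) = 40 · 20 = 800
  d = 30: σ(30) · Id(540/30) = 72 · 18 = 1296
  d = 36: σ(36) · Id(540/36) = 91 · 15 = 1365
  d = 45: σ(45) · Id(540/45) = 78 · 12 = 936
  d = 54: σ(54) · Id(540/54) = 120 · 10 = 1200
  d = 60: σ(60) · Id(540/60) = 168 · 9 = 1512
  d = 90: σ(90) · Id(540/90) = 234 · 6 = 1404
  d = 108: σ(108) · Id(540/108) = 280 · 5 = 1400
  d = 135: σ(135) · Id(540/135) = 240 · 4 = 960
  d = 180: σ(180) · Id(540/180) = 546 · 3 = 1638
  d = 270: σ(270) · Id(540/270) = 720 · 2 = 1440
  d = 540: σ(540) · Id(540/540) = 1680 · 1 = 1680
Summing: (σ * Id)(540) = 540 + 810 + 720 + 945 + 648 + 1080 + 780 + 972 + 1260 + 864 + 1170 + 1134 + 800 + 1296 + 1365 + 936 + 1200 + 1512 + 1404 + 1400 + 960 + 1638 + 1440 + 1680 = 26554.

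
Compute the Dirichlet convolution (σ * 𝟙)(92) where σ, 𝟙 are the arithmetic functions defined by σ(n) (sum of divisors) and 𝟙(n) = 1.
(σ * 𝟙)(92) = 275

Divisors of 92: [1, 2, 4, 23, 46, 92]. For each d | 92:
  d = 1: σ(1) · 𝟙(92/1) = 1 · 1 = 1
  d = 2: σ(2) · 𝟙(92/2) = 3 · 1 = 3
  d = 4: σ(4) · 𝟙(92/4) = 7 · 1 = 7
  d = 23: σ(23) · 𝟙(92/23) = 24 · 1 = 24
  d = 46: σ(46) · 𝟙(92/46) = 72 · 1 = 72
  d = 92: σ(92) · 𝟙(92/92) = 168 · 1 = 168
Summing: (σ * 𝟙)(92) = 1 + 3 + 7 + 24 + 72 + 168 = 275.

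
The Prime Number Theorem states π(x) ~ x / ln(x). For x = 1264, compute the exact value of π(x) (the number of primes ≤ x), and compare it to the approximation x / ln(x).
π(1264) = 205;  x/ln(x) ≈ 176.98;  relative error ≈ 13.67%.

Directly count primes up to 1264: π(1264) = 205. The PNT approximation gives 1264/ln(1264) ≈ 1264/7.14204 ≈ 176.98. Relative error (π(x) − x/ln(x)) / π(x) ≈ 13.67%; the approximation is known to undercount slightly (Li(x) is a better estimate).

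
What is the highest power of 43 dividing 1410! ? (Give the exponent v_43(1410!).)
v_43(1410!) = 32

Legendre's formula: v_p(n!) = Σ_{k ≥ 1} ⌊n / p^k⌋. For p = 43, n = 1410, the terms are:
  ⌊1410/43^1⌋ = ⌊1410/43⌋ = 32
(the next term ⌊1410/43^2⌋ = 0, terminating the sum). Summing: v_43(1410!) = 32 = 32.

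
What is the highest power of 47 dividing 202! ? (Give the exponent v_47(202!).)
v_47(202!) = 4

Legendre's formula: v_p(n!) = Σ_{k ≥ 1} ⌊n / p^k⌋. For p = 47, n = 202, the terms are:
  ⌊202/47^1⌋ = ⌊202/47⌋ = 4
(the next term ⌊202/47^2⌋ = 0, terminating the sum). Summing: v_47(202!) = 4 = 4.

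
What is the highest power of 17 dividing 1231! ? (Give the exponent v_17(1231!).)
v_17(1231!) = 76

Legendre's formula: v_p(n!) = Σ_{k ≥ 1} ⌊n / p^k⌋. For p = 17, n = 1231, the terms are:
  ⌊1231/17^1⌋ = ⌊1231/17⌋ = 72
  ⌊1231/17^2⌋ = ⌊1231/289⌋ = 4
(the next term ⌊1231/17^3⌋ = 0, terminating the sum). Summing: v_17(1231!) = 72 + 4 = 76.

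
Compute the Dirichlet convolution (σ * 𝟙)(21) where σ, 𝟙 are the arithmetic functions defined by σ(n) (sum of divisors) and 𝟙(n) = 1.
(σ * 𝟙)(21) = 45

Divisors of 21: [1, 3, 7, 21]. For each d | 21:
  d = 1: σ(1) · 𝟙(21/1) = 1 · 1 = 1
  d = 3: σ(3) · 𝟙(21/3) = 4 · 1 = 4
  d = 7: σ(7) · 𝟙(21/7) = 8 · 1 = 8
  d = 21: σ(21) · 𝟙(21/21) = 32 · 1 = 32
Summing: (σ * 𝟙)(21) = 1 + 4 + 8 + 32 = 45.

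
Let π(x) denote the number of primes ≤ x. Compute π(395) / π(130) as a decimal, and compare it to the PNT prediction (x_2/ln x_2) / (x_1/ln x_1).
π(395)/π(130) = 77/31 ≈ 2.4839;  PNT prediction ≈ 2.4737.

π(130) = 31 and π(395) = 77, so π(395)/π(130) ≈ 2.4839. The PNT-predicted ratio is (395/ln(395)) / (130/ln(130)) ≈ 2.4737. The two agree to within a few percent, as expected.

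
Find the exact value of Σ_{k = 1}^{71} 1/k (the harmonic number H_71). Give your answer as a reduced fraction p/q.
H_71 = 3028810706851429109067025637383/624893729741902836283505236800

Direct summation: H_71 = 1 + 1/2 + ... + 1/71. The least common denominator is lcm(1, ..., 71) = 5624043567677125526551547131200; over this denominator the numerator is 5624043567677125526551547131200 + 2812021783838562763275773565600 + 1874681189225708508850515710400 + 1406010891919281381637886782800 + 1124808713535425105310309426240 + 937340594612854254425257855200 + 803434795382446503793078161600 + 703005445959640690818943391400 + 624893729741902836283505236800 + 562404356767712552655154713120 + 511276687970647775141049739200 + 468670297306427127212628927600 + 432618735975163502042426702400 + 401717397691223251896539080800 + 374936237845141701770103142080 + 351502722979820345409471695700 + 330826092216301501561855713600 + 312446864870951418141752618400 + 296002293035638185607976164800 + 281202178383856276327577356560 + 267811598460815501264359387200 + 255638343985323887570524869600 + 244523633377266327241371614400 + 234335148653213563606314463800 + 224961742707085021062061885248 + 216309367987581751021213351200 + 208297909913967612094501745600 + 200858698845611625948269540400 + 193932536816452604363846452800 + 187468118922570850885051571040 + 181420760247649210533920875200 + 175751361489910172704735847850 + 170425562656882591713683246400 + 165413046108150750780927856800 + 160686959076489300758615632320 + 156223432435475709070876309200 + 152001177504787176393285057600 + 148001146517819092803988082400 + 144206245325054500680808900800 + 140601089191928138163788678280 + 137171794333588427476867003200 + 133905799230407750632179693600 + 130791710876212221547710398400 + 127819171992661943785262434800 + 124978745948380567256701047360 + 122261816688633163620685807200 + 119660501439938840990458449600 + 117167574326606781803157231900 + 114776399340349500541868308800 + 112480871353542510531030942624 + 110275364072100500520618571200 + 108154683993790875510606675600 + 106114029578813689180217870400 + 104148954956983806047250872800 + 102255337594129555028209947840 + 100429349422805812974134770200 + 98667431011879395202658721600 + 96966268408226302181923226400 + 95322772333510602144941476800 + 93734059461285425442525785520 + 92197435535690582402484379200 + 90710380123824605266960437600 + 89270532820271833754786462400 + 87875680744955086352367923925 + 86523747195032700408485340480 + 85212781328441295856841623200 + 83940948771300380993306673600 + 82706523054075375390463928400 + 81507877792422109080457204800 + 80343479538244650379307816160 + 79211881234889091923261227200 = 27259296361662861981603230736447, so H_71 = 27259296361662861981603230736447/5624043567677125526551547131200; reducing by gcd(27259296361662861981603230736447, 5624043567677125526551547131200) = 9 gives 3028810706851429109067025637383/624893729741902836283505236800 ≈ 4.84692. (The PNT-adjacent estimate ln(71) + γ ≈ 4.83990 matches within O(1/n).)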